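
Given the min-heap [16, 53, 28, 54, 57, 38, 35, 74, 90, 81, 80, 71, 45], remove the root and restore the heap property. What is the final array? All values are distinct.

[28, 53, 35, 54, 57, 38, 45, 74, 90, 81, 80, 71]

remove root 16; move last element 45 to root → [45, 53, 28, 54, 57, 38, 35, 74, 90, 81, 80, 71]
45 vs smaller child 28 at index 2, swap → [28, 53, 45, 54, 57, 38, 35, 74, 90, 81, 80, 71]
45 vs smaller child 35 at index 6, swap → [28, 53, 35, 54, 57, 38, 45, 74, 90, 81, 80, 71]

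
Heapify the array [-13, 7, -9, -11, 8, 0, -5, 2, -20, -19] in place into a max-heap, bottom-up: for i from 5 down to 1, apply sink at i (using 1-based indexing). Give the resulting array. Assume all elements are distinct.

[8, 7, 0, 2, -13, -9, -5, -11, -20, -19]

sift down from index 5: already satisfies heap property
sift down from index 4:
  -11 vs larger child 2 at index 8, swap → [-13, 7, -9, 2, 8, 0, -5, -11, -20, -19]
sift down from index 3:
  -9 vs larger child 0 at index 6, swap → [-13, 7, 0, 2, 8, -9, -5, -11, -20, -19]
sift down from index 2:
  7 vs larger child 8 at index 5, swap → [-13, 8, 0, 2, 7, -9, -5, -11, -20, -19]
sift down from index 1:
  -13 vs larger child 8 at index 2, swap → [8, -13, 0, 2, 7, -9, -5, -11, -20, -19]
  -13 vs larger child 7 at index 5, swap → [8, 7, 0, 2, -13, -9, -5, -11, -20, -19]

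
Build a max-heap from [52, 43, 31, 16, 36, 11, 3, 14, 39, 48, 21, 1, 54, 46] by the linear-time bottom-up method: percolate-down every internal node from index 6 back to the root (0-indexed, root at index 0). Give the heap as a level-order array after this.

sift down from index 6:
  3 vs only child 46 at index 13, swap → [52, 43, 31, 16, 36, 11, 46, 14, 39, 48, 21, 1, 54, 3]
sift down from index 5:
  11 vs larger child 54 at index 12, swap → [52, 43, 31, 16, 36, 54, 46, 14, 39, 48, 21, 1, 11, 3]
sift down from index 4:
  36 vs larger child 48 at index 9, swap → [52, 43, 31, 16, 48, 54, 46, 14, 39, 36, 21, 1, 11, 3]
sift down from index 3:
  16 vs larger child 39 at index 8, swap → [52, 43, 31, 39, 48, 54, 46, 14, 16, 36, 21, 1, 11, 3]
sift down from index 2:
  31 vs larger child 54 at index 5, swap → [52, 43, 54, 39, 48, 31, 46, 14, 16, 36, 21, 1, 11, 3]
sift down from index 1:
  43 vs larger child 48 at index 4, swap → [52, 48, 54, 39, 43, 31, 46, 14, 16, 36, 21, 1, 11, 3]
sift down from index 0:
  52 vs larger child 54 at index 2, swap → [54, 48, 52, 39, 43, 31, 46, 14, 16, 36, 21, 1, 11, 3]

[54, 48, 52, 39, 43, 31, 46, 14, 16, 36, 21, 1, 11, 3]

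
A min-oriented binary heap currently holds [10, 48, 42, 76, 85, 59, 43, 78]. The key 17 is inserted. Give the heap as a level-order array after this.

append 17 at index 8 → [10, 48, 42, 76, 85, 59, 43, 78, 17]
17 < parent 76 at index 3, swap → [10, 48, 42, 17, 85, 59, 43, 78, 76]
17 < parent 48 at index 1, swap → [10, 17, 42, 48, 85, 59, 43, 78, 76]

[10, 17, 42, 48, 85, 59, 43, 78, 76]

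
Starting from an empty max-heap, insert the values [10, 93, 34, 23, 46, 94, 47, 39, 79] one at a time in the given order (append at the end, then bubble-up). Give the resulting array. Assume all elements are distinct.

[94, 79, 93, 46, 23, 34, 47, 10, 39]

Insert 10:
  append 10 at index 0 → [10] (no swap needed)
Insert 93:
  append 93 at index 1 → [10, 93]
  93 > parent 10 at index 0, swap → [93, 10]
Insert 34:
  append 34 at index 2 → [93, 10, 34] (no swap needed)
Insert 23:
  append 23 at index 3 → [93, 10, 34, 23]
  23 > parent 10 at index 1, swap → [93, 23, 34, 10]
Insert 46:
  append 46 at index 4 → [93, 23, 34, 10, 46]
  46 > parent 23 at index 1, swap → [93, 46, 34, 10, 23]
Insert 94:
  append 94 at index 5 → [93, 46, 34, 10, 23, 94]
  94 > parent 34 at index 2, swap → [93, 46, 94, 10, 23, 34]
  94 > parent 93 at index 0, swap → [94, 46, 93, 10, 23, 34]
Insert 47:
  append 47 at index 6 → [94, 46, 93, 10, 23, 34, 47] (no swap needed)
Insert 39:
  append 39 at index 7 → [94, 46, 93, 10, 23, 34, 47, 39]
  39 > parent 10 at index 3, swap → [94, 46, 93, 39, 23, 34, 47, 10]
Insert 79:
  append 79 at index 8 → [94, 46, 93, 39, 23, 34, 47, 10, 79]
  79 > parent 39 at index 3, swap → [94, 46, 93, 79, 23, 34, 47, 10, 39]
  79 > parent 46 at index 1, swap → [94, 79, 93, 46, 23, 34, 47, 10, 39]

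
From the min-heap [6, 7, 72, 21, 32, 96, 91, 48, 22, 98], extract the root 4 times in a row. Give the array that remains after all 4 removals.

extract-min #1 returns 6:
  remove root 6; move last element 98 to root → [98, 7, 72, 21, 32, 96, 91, 48, 22]
  98 vs smaller child 7 at index 1, swap → [7, 98, 72, 21, 32, 96, 91, 48, 22]
  98 vs smaller child 21 at index 3, swap → [7, 21, 72, 98, 32, 96, 91, 48, 22]
  98 vs smaller child 22 at index 8, swap → [7, 21, 72, 22, 32, 96, 91, 48, 98]
extract-min #2 returns 7:
  remove root 7; move last element 98 to root → [98, 21, 72, 22, 32, 96, 91, 48]
  98 vs smaller child 21 at index 1, swap → [21, 98, 72, 22, 32, 96, 91, 48]
  98 vs smaller child 22 at index 3, swap → [21, 22, 72, 98, 32, 96, 91, 48]
  98 vs only child 48 at index 7, swap → [21, 22, 72, 48, 32, 96, 91, 98]
extract-min #3 returns 21:
  remove root 21; move last element 98 to root → [98, 22, 72, 48, 32, 96, 91]
  98 vs smaller child 22 at index 1, swap → [22, 98, 72, 48, 32, 96, 91]
  98 vs smaller child 32 at index 4, swap → [22, 32, 72, 48, 98, 96, 91]
extract-min #4 returns 22:
  remove root 22; move last element 91 to root → [91, 32, 72, 48, 98, 96]
  91 vs smaller child 32 at index 1, swap → [32, 91, 72, 48, 98, 96]
  91 vs smaller child 48 at index 3, swap → [32, 48, 72, 91, 98, 96]

[32, 48, 72, 91, 98, 96]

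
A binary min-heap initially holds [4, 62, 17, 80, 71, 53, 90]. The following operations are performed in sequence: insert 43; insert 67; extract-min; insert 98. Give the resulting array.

insert 43:
  append 43 at index 7 → [4, 62, 17, 80, 71, 53, 90, 43]
  43 < parent 80 at index 3, swap → [4, 62, 17, 43, 71, 53, 90, 80]
  43 < parent 62 at index 1, swap → [4, 43, 17, 62, 71, 53, 90, 80]
insert 67:
  append 67 at index 8 → [4, 43, 17, 62, 71, 53, 90, 80, 67] (no swap needed)
extract-min → returns 4:
  remove root 4; move last element 67 to root → [67, 43, 17, 62, 71, 53, 90, 80]
  67 vs smaller child 17 at index 2, swap → [17, 43, 67, 62, 71, 53, 90, 80]
  67 vs smaller child 53 at index 5, swap → [17, 43, 53, 62, 71, 67, 90, 80]
insert 98:
  append 98 at index 8 → [17, 43, 53, 62, 71, 67, 90, 80, 98] (no swap needed)

[17, 43, 53, 62, 71, 67, 90, 80, 98]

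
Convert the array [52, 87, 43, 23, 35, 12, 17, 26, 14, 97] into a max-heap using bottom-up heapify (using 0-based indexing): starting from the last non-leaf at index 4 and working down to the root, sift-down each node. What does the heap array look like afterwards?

sift down from index 4:
  35 vs only child 97 at index 9, swap → [52, 87, 43, 23, 97, 12, 17, 26, 14, 35]
sift down from index 3:
  23 vs larger child 26 at index 7, swap → [52, 87, 43, 26, 97, 12, 17, 23, 14, 35]
sift down from index 2: already satisfies heap property
sift down from index 1:
  87 vs larger child 97 at index 4, swap → [52, 97, 43, 26, 87, 12, 17, 23, 14, 35]
sift down from index 0:
  52 vs larger child 97 at index 1, swap → [97, 52, 43, 26, 87, 12, 17, 23, 14, 35]
  52 vs larger child 87 at index 4, swap → [97, 87, 43, 26, 52, 12, 17, 23, 14, 35]

[97, 87, 43, 26, 52, 12, 17, 23, 14, 35]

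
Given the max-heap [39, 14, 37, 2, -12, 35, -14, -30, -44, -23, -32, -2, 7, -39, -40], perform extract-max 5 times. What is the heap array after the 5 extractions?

[2, -12, -2, -30, -23, -39, -14, -40, -44, -32]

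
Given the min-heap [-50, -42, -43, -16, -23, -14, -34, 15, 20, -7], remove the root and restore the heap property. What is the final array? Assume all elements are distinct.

[-43, -42, -34, -16, -23, -14, -7, 15, 20]

remove root -50; move last element -7 to root → [-7, -42, -43, -16, -23, -14, -34, 15, 20]
-7 vs smaller child -43 at index 2, swap → [-43, -42, -7, -16, -23, -14, -34, 15, 20]
-7 vs smaller child -34 at index 6, swap → [-43, -42, -34, -16, -23, -14, -7, 15, 20]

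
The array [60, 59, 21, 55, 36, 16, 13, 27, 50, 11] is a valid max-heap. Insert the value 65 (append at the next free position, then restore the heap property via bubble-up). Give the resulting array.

append 65 at index 10 → [60, 59, 21, 55, 36, 16, 13, 27, 50, 11, 65]
65 > parent 36 at index 4, swap → [60, 59, 21, 55, 65, 16, 13, 27, 50, 11, 36]
65 > parent 59 at index 1, swap → [60, 65, 21, 55, 59, 16, 13, 27, 50, 11, 36]
65 > parent 60 at index 0, swap → [65, 60, 21, 55, 59, 16, 13, 27, 50, 11, 36]

[65, 60, 21, 55, 59, 16, 13, 27, 50, 11, 36]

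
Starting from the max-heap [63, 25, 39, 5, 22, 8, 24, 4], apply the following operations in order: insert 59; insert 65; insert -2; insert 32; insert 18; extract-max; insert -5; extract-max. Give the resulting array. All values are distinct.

[59, 25, 39, 5, 22, 32, 24, 4, -5, 18, -2, 8]

insert 59:
  append 59 at index 8 → [63, 25, 39, 5, 22, 8, 24, 4, 59]
  59 > parent 5 at index 3, swap → [63, 25, 39, 59, 22, 8, 24, 4, 5]
  59 > parent 25 at index 1, swap → [63, 59, 39, 25, 22, 8, 24, 4, 5]
insert 65:
  append 65 at index 9 → [63, 59, 39, 25, 22, 8, 24, 4, 5, 65]
  65 > parent 22 at index 4, swap → [63, 59, 39, 25, 65, 8, 24, 4, 5, 22]
  65 > parent 59 at index 1, swap → [63, 65, 39, 25, 59, 8, 24, 4, 5, 22]
  65 > parent 63 at index 0, swap → [65, 63, 39, 25, 59, 8, 24, 4, 5, 22]
insert -2:
  append -2 at index 10 → [65, 63, 39, 25, 59, 8, 24, 4, 5, 22, -2] (no swap needed)
insert 32:
  append 32 at index 11 → [65, 63, 39, 25, 59, 8, 24, 4, 5, 22, -2, 32]
  32 > parent 8 at index 5, swap → [65, 63, 39, 25, 59, 32, 24, 4, 5, 22, -2, 8]
insert 18:
  append 18 at index 12 → [65, 63, 39, 25, 59, 32, 24, 4, 5, 22, -2, 8, 18] (no swap needed)
extract-max → returns 65:
  remove root 65; move last element 18 to root → [18, 63, 39, 25, 59, 32, 24, 4, 5, 22, -2, 8]
  18 vs larger child 63 at index 1, swap → [63, 18, 39, 25, 59, 32, 24, 4, 5, 22, -2, 8]
  18 vs larger child 59 at index 4, swap → [63, 59, 39, 25, 18, 32, 24, 4, 5, 22, -2, 8]
  18 vs larger child 22 at index 9, swap → [63, 59, 39, 25, 22, 32, 24, 4, 5, 18, -2, 8]
insert -5:
  append -5 at index 12 → [63, 59, 39, 25, 22, 32, 24, 4, 5, 18, -2, 8, -5] (no swap needed)
extract-max → returns 63:
  remove root 63; move last element -5 to root → [-5, 59, 39, 25, 22, 32, 24, 4, 5, 18, -2, 8]
  -5 vs larger child 59 at index 1, swap → [59, -5, 39, 25, 22, 32, 24, 4, 5, 18, -2, 8]
  -5 vs larger child 25 at index 3, swap → [59, 25, 39, -5, 22, 32, 24, 4, 5, 18, -2, 8]
  -5 vs larger child 5 at index 8, swap → [59, 25, 39, 5, 22, 32, 24, 4, -5, 18, -2, 8]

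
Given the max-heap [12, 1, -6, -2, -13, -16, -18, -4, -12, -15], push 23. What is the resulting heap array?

[23, 12, -6, -2, 1, -16, -18, -4, -12, -15, -13]

append 23 at index 10 → [12, 1, -6, -2, -13, -16, -18, -4, -12, -15, 23]
23 > parent -13 at index 4, swap → [12, 1, -6, -2, 23, -16, -18, -4, -12, -15, -13]
23 > parent 1 at index 1, swap → [12, 23, -6, -2, 1, -16, -18, -4, -12, -15, -13]
23 > parent 12 at index 0, swap → [23, 12, -6, -2, 1, -16, -18, -4, -12, -15, -13]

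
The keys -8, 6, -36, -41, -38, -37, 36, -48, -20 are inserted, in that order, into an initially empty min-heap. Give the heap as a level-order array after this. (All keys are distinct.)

Insert -8:
  append -8 at index 0 → [-8] (no swap needed)
Insert 6:
  append 6 at index 1 → [-8, 6] (no swap needed)
Insert -36:
  append -36 at index 2 → [-8, 6, -36]
  -36 < parent -8 at index 0, swap → [-36, 6, -8]
Insert -41:
  append -41 at index 3 → [-36, 6, -8, -41]
  -41 < parent 6 at index 1, swap → [-36, -41, -8, 6]
  -41 < parent -36 at index 0, swap → [-41, -36, -8, 6]
Insert -38:
  append -38 at index 4 → [-41, -36, -8, 6, -38]
  -38 < parent -36 at index 1, swap → [-41, -38, -8, 6, -36]
Insert -37:
  append -37 at index 5 → [-41, -38, -8, 6, -36, -37]
  -37 < parent -8 at index 2, swap → [-41, -38, -37, 6, -36, -8]
Insert 36:
  append 36 at index 6 → [-41, -38, -37, 6, -36, -8, 36] (no swap needed)
Insert -48:
  append -48 at index 7 → [-41, -38, -37, 6, -36, -8, 36, -48]
  -48 < parent 6 at index 3, swap → [-41, -38, -37, -48, -36, -8, 36, 6]
  -48 < parent -38 at index 1, swap → [-41, -48, -37, -38, -36, -8, 36, 6]
  -48 < parent -41 at index 0, swap → [-48, -41, -37, -38, -36, -8, 36, 6]
Insert -20:
  append -20 at index 8 → [-48, -41, -37, -38, -36, -8, 36, 6, -20] (no swap needed)

[-48, -41, -37, -38, -36, -8, 36, 6, -20]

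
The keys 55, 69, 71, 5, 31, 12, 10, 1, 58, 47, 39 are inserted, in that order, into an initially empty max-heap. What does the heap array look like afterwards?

[71, 58, 69, 55, 47, 12, 10, 1, 5, 31, 39]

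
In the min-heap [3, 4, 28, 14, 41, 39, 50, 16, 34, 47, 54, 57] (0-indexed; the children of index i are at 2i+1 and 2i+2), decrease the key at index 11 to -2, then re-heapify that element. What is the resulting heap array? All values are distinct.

[-2, 4, 3, 14, 41, 28, 50, 16, 34, 47, 54, 39]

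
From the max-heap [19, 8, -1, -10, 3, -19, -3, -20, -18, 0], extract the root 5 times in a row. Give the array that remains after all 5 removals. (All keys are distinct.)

extract-max #1 returns 19:
  remove root 19; move last element 0 to root → [0, 8, -1, -10, 3, -19, -3, -20, -18]
  0 vs larger child 8 at index 1, swap → [8, 0, -1, -10, 3, -19, -3, -20, -18]
  0 vs larger child 3 at index 4, swap → [8, 3, -1, -10, 0, -19, -3, -20, -18]
extract-max #2 returns 8:
  remove root 8; move last element -18 to root → [-18, 3, -1, -10, 0, -19, -3, -20]
  -18 vs larger child 3 at index 1, swap → [3, -18, -1, -10, 0, -19, -3, -20]
  -18 vs larger child 0 at index 4, swap → [3, 0, -1, -10, -18, -19, -3, -20]
extract-max #3 returns 3:
  remove root 3; move last element -20 to root → [-20, 0, -1, -10, -18, -19, -3]
  -20 vs larger child 0 at index 1, swap → [0, -20, -1, -10, -18, -19, -3]
  -20 vs larger child -10 at index 3, swap → [0, -10, -1, -20, -18, -19, -3]
extract-max #4 returns 0:
  remove root 0; move last element -3 to root → [-3, -10, -1, -20, -18, -19]
  -3 vs larger child -1 at index 2, swap → [-1, -10, -3, -20, -18, -19]
extract-max #5 returns -1:
  remove root -1; move last element -19 to root → [-19, -10, -3, -20, -18]
  -19 vs larger child -3 at index 2, swap → [-3, -10, -19, -20, -18]

[-3, -10, -19, -20, -18]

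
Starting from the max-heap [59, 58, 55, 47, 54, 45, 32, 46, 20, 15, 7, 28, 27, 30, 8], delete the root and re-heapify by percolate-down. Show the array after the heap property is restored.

[58, 54, 55, 47, 15, 45, 32, 46, 20, 8, 7, 28, 27, 30]

remove root 59; move last element 8 to root → [8, 58, 55, 47, 54, 45, 32, 46, 20, 15, 7, 28, 27, 30]
8 vs larger child 58 at index 1, swap → [58, 8, 55, 47, 54, 45, 32, 46, 20, 15, 7, 28, 27, 30]
8 vs larger child 54 at index 4, swap → [58, 54, 55, 47, 8, 45, 32, 46, 20, 15, 7, 28, 27, 30]
8 vs larger child 15 at index 9, swap → [58, 54, 55, 47, 15, 45, 32, 46, 20, 8, 7, 28, 27, 30]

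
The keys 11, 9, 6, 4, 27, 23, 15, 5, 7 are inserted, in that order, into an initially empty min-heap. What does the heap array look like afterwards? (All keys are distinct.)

Insert 11:
  append 11 at index 0 → [11] (no swap needed)
Insert 9:
  append 9 at index 1 → [11, 9]
  9 < parent 11 at index 0, swap → [9, 11]
Insert 6:
  append 6 at index 2 → [9, 11, 6]
  6 < parent 9 at index 0, swap → [6, 11, 9]
Insert 4:
  append 4 at index 3 → [6, 11, 9, 4]
  4 < parent 11 at index 1, swap → [6, 4, 9, 11]
  4 < parent 6 at index 0, swap → [4, 6, 9, 11]
Insert 27:
  append 27 at index 4 → [4, 6, 9, 11, 27] (no swap needed)
Insert 23:
  append 23 at index 5 → [4, 6, 9, 11, 27, 23] (no swap needed)
Insert 15:
  append 15 at index 6 → [4, 6, 9, 11, 27, 23, 15] (no swap needed)
Insert 5:
  append 5 at index 7 → [4, 6, 9, 11, 27, 23, 15, 5]
  5 < parent 11 at index 3, swap → [4, 6, 9, 5, 27, 23, 15, 11]
  5 < parent 6 at index 1, swap → [4, 5, 9, 6, 27, 23, 15, 11]
Insert 7:
  append 7 at index 8 → [4, 5, 9, 6, 27, 23, 15, 11, 7] (no swap needed)

[4, 5, 9, 6, 27, 23, 15, 11, 7]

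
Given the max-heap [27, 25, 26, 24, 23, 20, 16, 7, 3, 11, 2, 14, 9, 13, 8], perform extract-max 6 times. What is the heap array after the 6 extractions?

[16, 13, 14, 8, 11, 9, 2, 7, 3]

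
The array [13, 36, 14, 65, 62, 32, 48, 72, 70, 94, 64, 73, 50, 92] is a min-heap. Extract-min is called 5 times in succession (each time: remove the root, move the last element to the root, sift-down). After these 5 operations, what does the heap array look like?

[50, 62, 73, 65, 64, 94, 92, 72, 70]

extract-min #1 returns 13:
  remove root 13; move last element 92 to root → [92, 36, 14, 65, 62, 32, 48, 72, 70, 94, 64, 73, 50]
  92 vs smaller child 14 at index 2, swap → [14, 36, 92, 65, 62, 32, 48, 72, 70, 94, 64, 73, 50]
  92 vs smaller child 32 at index 5, swap → [14, 36, 32, 65, 62, 92, 48, 72, 70, 94, 64, 73, 50]
  92 vs smaller child 50 at index 12, swap → [14, 36, 32, 65, 62, 50, 48, 72, 70, 94, 64, 73, 92]
extract-min #2 returns 14:
  remove root 14; move last element 92 to root → [92, 36, 32, 65, 62, 50, 48, 72, 70, 94, 64, 73]
  92 vs smaller child 32 at index 2, swap → [32, 36, 92, 65, 62, 50, 48, 72, 70, 94, 64, 73]
  92 vs smaller child 48 at index 6, swap → [32, 36, 48, 65, 62, 50, 92, 72, 70, 94, 64, 73]
extract-min #3 returns 32:
  remove root 32; move last element 73 to root → [73, 36, 48, 65, 62, 50, 92, 72, 70, 94, 64]
  73 vs smaller child 36 at index 1, swap → [36, 73, 48, 65, 62, 50, 92, 72, 70, 94, 64]
  73 vs smaller child 62 at index 4, swap → [36, 62, 48, 65, 73, 50, 92, 72, 70, 94, 64]
  73 vs smaller child 64 at index 10, swap → [36, 62, 48, 65, 64, 50, 92, 72, 70, 94, 73]
extract-min #4 returns 36:
  remove root 36; move last element 73 to root → [73, 62, 48, 65, 64, 50, 92, 72, 70, 94]
  73 vs smaller child 48 at index 2, swap → [48, 62, 73, 65, 64, 50, 92, 72, 70, 94]
  73 vs smaller child 50 at index 5, swap → [48, 62, 50, 65, 64, 73, 92, 72, 70, 94]
extract-min #5 returns 48:
  remove root 48; move last element 94 to root → [94, 62, 50, 65, 64, 73, 92, 72, 70]
  94 vs smaller child 50 at index 2, swap → [50, 62, 94, 65, 64, 73, 92, 72, 70]
  94 vs smaller child 73 at index 5, swap → [50, 62, 73, 65, 64, 94, 92, 72, 70]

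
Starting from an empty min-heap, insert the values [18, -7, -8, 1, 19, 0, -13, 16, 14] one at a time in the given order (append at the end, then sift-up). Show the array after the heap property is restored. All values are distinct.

[-13, 1, -8, 14, 19, 0, -7, 18, 16]

Insert 18:
  append 18 at index 0 → [18] (no swap needed)
Insert -7:
  append -7 at index 1 → [18, -7]
  -7 < parent 18 at index 0, swap → [-7, 18]
Insert -8:
  append -8 at index 2 → [-7, 18, -8]
  -8 < parent -7 at index 0, swap → [-8, 18, -7]
Insert 1:
  append 1 at index 3 → [-8, 18, -7, 1]
  1 < parent 18 at index 1, swap → [-8, 1, -7, 18]
Insert 19:
  append 19 at index 4 → [-8, 1, -7, 18, 19] (no swap needed)
Insert 0:
  append 0 at index 5 → [-8, 1, -7, 18, 19, 0] (no swap needed)
Insert -13:
  append -13 at index 6 → [-8, 1, -7, 18, 19, 0, -13]
  -13 < parent -7 at index 2, swap → [-8, 1, -13, 18, 19, 0, -7]
  -13 < parent -8 at index 0, swap → [-13, 1, -8, 18, 19, 0, -7]
Insert 16:
  append 16 at index 7 → [-13, 1, -8, 18, 19, 0, -7, 16]
  16 < parent 18 at index 3, swap → [-13, 1, -8, 16, 19, 0, -7, 18]
Insert 14:
  append 14 at index 8 → [-13, 1, -8, 16, 19, 0, -7, 18, 14]
  14 < parent 16 at index 3, swap → [-13, 1, -8, 14, 19, 0, -7, 18, 16]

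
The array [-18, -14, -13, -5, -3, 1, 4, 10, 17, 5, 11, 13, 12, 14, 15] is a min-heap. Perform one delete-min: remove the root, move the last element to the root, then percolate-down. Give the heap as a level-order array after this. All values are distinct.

[-14, -5, -13, 10, -3, 1, 4, 15, 17, 5, 11, 13, 12, 14]

remove root -18; move last element 15 to root → [15, -14, -13, -5, -3, 1, 4, 10, 17, 5, 11, 13, 12, 14]
15 vs smaller child -14 at index 1, swap → [-14, 15, -13, -5, -3, 1, 4, 10, 17, 5, 11, 13, 12, 14]
15 vs smaller child -5 at index 3, swap → [-14, -5, -13, 15, -3, 1, 4, 10, 17, 5, 11, 13, 12, 14]
15 vs smaller child 10 at index 7, swap → [-14, -5, -13, 10, -3, 1, 4, 15, 17, 5, 11, 13, 12, 14]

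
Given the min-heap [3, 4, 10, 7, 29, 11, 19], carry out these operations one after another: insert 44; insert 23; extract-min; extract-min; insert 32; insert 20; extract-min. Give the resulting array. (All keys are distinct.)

[10, 20, 11, 23, 29, 32, 19, 44]

insert 44:
  append 44 at index 7 → [3, 4, 10, 7, 29, 11, 19, 44] (no swap needed)
insert 23:
  append 23 at index 8 → [3, 4, 10, 7, 29, 11, 19, 44, 23] (no swap needed)
extract-min → returns 3:
  remove root 3; move last element 23 to root → [23, 4, 10, 7, 29, 11, 19, 44]
  23 vs smaller child 4 at index 1, swap → [4, 23, 10, 7, 29, 11, 19, 44]
  23 vs smaller child 7 at index 3, swap → [4, 7, 10, 23, 29, 11, 19, 44]
extract-min → returns 4:
  remove root 4; move last element 44 to root → [44, 7, 10, 23, 29, 11, 19]
  44 vs smaller child 7 at index 1, swap → [7, 44, 10, 23, 29, 11, 19]
  44 vs smaller child 23 at index 3, swap → [7, 23, 10, 44, 29, 11, 19]
insert 32:
  append 32 at index 7 → [7, 23, 10, 44, 29, 11, 19, 32]
  32 < parent 44 at index 3, swap → [7, 23, 10, 32, 29, 11, 19, 44]
insert 20:
  append 20 at index 8 → [7, 23, 10, 32, 29, 11, 19, 44, 20]
  20 < parent 32 at index 3, swap → [7, 23, 10, 20, 29, 11, 19, 44, 32]
  20 < parent 23 at index 1, swap → [7, 20, 10, 23, 29, 11, 19, 44, 32]
extract-min → returns 7:
  remove root 7; move last element 32 to root → [32, 20, 10, 23, 29, 11, 19, 44]
  32 vs smaller child 10 at index 2, swap → [10, 20, 32, 23, 29, 11, 19, 44]
  32 vs smaller child 11 at index 5, swap → [10, 20, 11, 23, 29, 32, 19, 44]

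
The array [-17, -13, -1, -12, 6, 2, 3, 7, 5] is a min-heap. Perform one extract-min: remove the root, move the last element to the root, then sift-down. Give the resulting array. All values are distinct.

[-13, -12, -1, 5, 6, 2, 3, 7]

remove root -17; move last element 5 to root → [5, -13, -1, -12, 6, 2, 3, 7]
5 vs smaller child -13 at index 1, swap → [-13, 5, -1, -12, 6, 2, 3, 7]
5 vs smaller child -12 at index 3, swap → [-13, -12, -1, 5, 6, 2, 3, 7]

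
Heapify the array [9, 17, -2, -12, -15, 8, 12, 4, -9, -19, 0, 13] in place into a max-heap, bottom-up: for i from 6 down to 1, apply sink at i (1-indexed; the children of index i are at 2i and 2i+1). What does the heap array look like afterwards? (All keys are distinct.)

sift down from index 6:
  8 vs only child 13 at index 12, swap → [9, 17, -2, -12, -15, 13, 12, 4, -9, -19, 0, 8]
sift down from index 5:
  -15 vs larger child 0 at index 11, swap → [9, 17, -2, -12, 0, 13, 12, 4, -9, -19, -15, 8]
sift down from index 4:
  -12 vs larger child 4 at index 8, swap → [9, 17, -2, 4, 0, 13, 12, -12, -9, -19, -15, 8]
sift down from index 3:
  -2 vs larger child 13 at index 6, swap → [9, 17, 13, 4, 0, -2, 12, -12, -9, -19, -15, 8]
  -2 vs only child 8 at index 12, swap → [9, 17, 13, 4, 0, 8, 12, -12, -9, -19, -15, -2]
sift down from index 2: already satisfies heap property
sift down from index 1:
  9 vs larger child 17 at index 2, swap → [17, 9, 13, 4, 0, 8, 12, -12, -9, -19, -15, -2]

[17, 9, 13, 4, 0, 8, 12, -12, -9, -19, -15, -2]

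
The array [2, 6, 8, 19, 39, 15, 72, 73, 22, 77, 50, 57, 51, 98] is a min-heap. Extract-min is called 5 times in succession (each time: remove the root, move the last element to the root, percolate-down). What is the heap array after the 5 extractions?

extract-min #1 returns 2:
  remove root 2; move last element 98 to root → [98, 6, 8, 19, 39, 15, 72, 73, 22, 77, 50, 57, 51]
  98 vs smaller child 6 at index 1, swap → [6, 98, 8, 19, 39, 15, 72, 73, 22, 77, 50, 57, 51]
  98 vs smaller child 19 at index 3, swap → [6, 19, 8, 98, 39, 15, 72, 73, 22, 77, 50, 57, 51]
  98 vs smaller child 22 at index 8, swap → [6, 19, 8, 22, 39, 15, 72, 73, 98, 77, 50, 57, 51]
extract-min #2 returns 6:
  remove root 6; move last element 51 to root → [51, 19, 8, 22, 39, 15, 72, 73, 98, 77, 50, 57]
  51 vs smaller child 8 at index 2, swap → [8, 19, 51, 22, 39, 15, 72, 73, 98, 77, 50, 57]
  51 vs smaller child 15 at index 5, swap → [8, 19, 15, 22, 39, 51, 72, 73, 98, 77, 50, 57]
extract-min #3 returns 8:
  remove root 8; move last element 57 to root → [57, 19, 15, 22, 39, 51, 72, 73, 98, 77, 50]
  57 vs smaller child 15 at index 2, swap → [15, 19, 57, 22, 39, 51, 72, 73, 98, 77, 50]
  57 vs smaller child 51 at index 5, swap → [15, 19, 51, 22, 39, 57, 72, 73, 98, 77, 50]
extract-min #4 returns 15:
  remove root 15; move last element 50 to root → [50, 19, 51, 22, 39, 57, 72, 73, 98, 77]
  50 vs smaller child 19 at index 1, swap → [19, 50, 51, 22, 39, 57, 72, 73, 98, 77]
  50 vs smaller child 22 at index 3, swap → [19, 22, 51, 50, 39, 57, 72, 73, 98, 77]
extract-min #5 returns 19:
  remove root 19; move last element 77 to root → [77, 22, 51, 50, 39, 57, 72, 73, 98]
  77 vs smaller child 22 at index 1, swap → [22, 77, 51, 50, 39, 57, 72, 73, 98]
  77 vs smaller child 39 at index 4, swap → [22, 39, 51, 50, 77, 57, 72, 73, 98]

[22, 39, 51, 50, 77, 57, 72, 73, 98]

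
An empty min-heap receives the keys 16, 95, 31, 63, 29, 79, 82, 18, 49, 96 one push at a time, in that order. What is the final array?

[16, 18, 31, 29, 63, 79, 82, 95, 49, 96]

Insert 16:
  append 16 at index 0 → [16] (no swap needed)
Insert 95:
  append 95 at index 1 → [16, 95] (no swap needed)
Insert 31:
  append 31 at index 2 → [16, 95, 31] (no swap needed)
Insert 63:
  append 63 at index 3 → [16, 95, 31, 63]
  63 < parent 95 at index 1, swap → [16, 63, 31, 95]
Insert 29:
  append 29 at index 4 → [16, 63, 31, 95, 29]
  29 < parent 63 at index 1, swap → [16, 29, 31, 95, 63]
Insert 79:
  append 79 at index 5 → [16, 29, 31, 95, 63, 79] (no swap needed)
Insert 82:
  append 82 at index 6 → [16, 29, 31, 95, 63, 79, 82] (no swap needed)
Insert 18:
  append 18 at index 7 → [16, 29, 31, 95, 63, 79, 82, 18]
  18 < parent 95 at index 3, swap → [16, 29, 31, 18, 63, 79, 82, 95]
  18 < parent 29 at index 1, swap → [16, 18, 31, 29, 63, 79, 82, 95]
Insert 49:
  append 49 at index 8 → [16, 18, 31, 29, 63, 79, 82, 95, 49] (no swap needed)
Insert 96:
  append 96 at index 9 → [16, 18, 31, 29, 63, 79, 82, 95, 49, 96] (no swap needed)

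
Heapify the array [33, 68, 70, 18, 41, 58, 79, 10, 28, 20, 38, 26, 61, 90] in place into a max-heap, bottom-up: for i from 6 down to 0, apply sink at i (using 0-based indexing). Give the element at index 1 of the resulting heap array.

68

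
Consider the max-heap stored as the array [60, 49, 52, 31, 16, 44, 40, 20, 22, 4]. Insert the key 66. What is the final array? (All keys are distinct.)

[66, 60, 52, 31, 49, 44, 40, 20, 22, 4, 16]

append 66 at index 10 → [60, 49, 52, 31, 16, 44, 40, 20, 22, 4, 66]
66 > parent 16 at index 4, swap → [60, 49, 52, 31, 66, 44, 40, 20, 22, 4, 16]
66 > parent 49 at index 1, swap → [60, 66, 52, 31, 49, 44, 40, 20, 22, 4, 16]
66 > parent 60 at index 0, swap → [66, 60, 52, 31, 49, 44, 40, 20, 22, 4, 16]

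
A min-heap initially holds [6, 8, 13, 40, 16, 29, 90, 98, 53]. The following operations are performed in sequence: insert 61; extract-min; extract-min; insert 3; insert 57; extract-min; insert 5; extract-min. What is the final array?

[13, 16, 29, 40, 57, 53, 90, 98, 61]

insert 61:
  append 61 at index 9 → [6, 8, 13, 40, 16, 29, 90, 98, 53, 61] (no swap needed)
extract-min → returns 6:
  remove root 6; move last element 61 to root → [61, 8, 13, 40, 16, 29, 90, 98, 53]
  61 vs smaller child 8 at index 1, swap → [8, 61, 13, 40, 16, 29, 90, 98, 53]
  61 vs smaller child 16 at index 4, swap → [8, 16, 13, 40, 61, 29, 90, 98, 53]
extract-min → returns 8:
  remove root 8; move last element 53 to root → [53, 16, 13, 40, 61, 29, 90, 98]
  53 vs smaller child 13 at index 2, swap → [13, 16, 53, 40, 61, 29, 90, 98]
  53 vs smaller child 29 at index 5, swap → [13, 16, 29, 40, 61, 53, 90, 98]
insert 3:
  append 3 at index 8 → [13, 16, 29, 40, 61, 53, 90, 98, 3]
  3 < parent 40 at index 3, swap → [13, 16, 29, 3, 61, 53, 90, 98, 40]
  3 < parent 16 at index 1, swap → [13, 3, 29, 16, 61, 53, 90, 98, 40]
  3 < parent 13 at index 0, swap → [3, 13, 29, 16, 61, 53, 90, 98, 40]
insert 57:
  append 57 at index 9 → [3, 13, 29, 16, 61, 53, 90, 98, 40, 57]
  57 < parent 61 at index 4, swap → [3, 13, 29, 16, 57, 53, 90, 98, 40, 61]
extract-min → returns 3:
  remove root 3; move last element 61 to root → [61, 13, 29, 16, 57, 53, 90, 98, 40]
  61 vs smaller child 13 at index 1, swap → [13, 61, 29, 16, 57, 53, 90, 98, 40]
  61 vs smaller child 16 at index 3, swap → [13, 16, 29, 61, 57, 53, 90, 98, 40]
  61 vs smaller child 40 at index 8, swap → [13, 16, 29, 40, 57, 53, 90, 98, 61]
insert 5:
  append 5 at index 9 → [13, 16, 29, 40, 57, 53, 90, 98, 61, 5]
  5 < parent 57 at index 4, swap → [13, 16, 29, 40, 5, 53, 90, 98, 61, 57]
  5 < parent 16 at index 1, swap → [13, 5, 29, 40, 16, 53, 90, 98, 61, 57]
  5 < parent 13 at index 0, swap → [5, 13, 29, 40, 16, 53, 90, 98, 61, 57]
extract-min → returns 5:
  remove root 5; move last element 57 to root → [57, 13, 29, 40, 16, 53, 90, 98, 61]
  57 vs smaller child 13 at index 1, swap → [13, 57, 29, 40, 16, 53, 90, 98, 61]
  57 vs smaller child 16 at index 4, swap → [13, 16, 29, 40, 57, 53, 90, 98, 61]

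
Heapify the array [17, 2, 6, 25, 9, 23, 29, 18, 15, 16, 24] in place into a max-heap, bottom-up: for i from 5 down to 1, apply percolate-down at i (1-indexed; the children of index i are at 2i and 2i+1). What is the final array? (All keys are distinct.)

[29, 25, 23, 18, 24, 17, 6, 2, 15, 16, 9]

sift down from index 5:
  9 vs larger child 24 at index 11, swap → [17, 2, 6, 25, 24, 23, 29, 18, 15, 16, 9]
sift down from index 4: already satisfies heap property
sift down from index 3:
  6 vs larger child 29 at index 7, swap → [17, 2, 29, 25, 24, 23, 6, 18, 15, 16, 9]
sift down from index 2:
  2 vs larger child 25 at index 4, swap → [17, 25, 29, 2, 24, 23, 6, 18, 15, 16, 9]
  2 vs larger child 18 at index 8, swap → [17, 25, 29, 18, 24, 23, 6, 2, 15, 16, 9]
sift down from index 1:
  17 vs larger child 29 at index 3, swap → [29, 25, 17, 18, 24, 23, 6, 2, 15, 16, 9]
  17 vs larger child 23 at index 6, swap → [29, 25, 23, 18, 24, 17, 6, 2, 15, 16, 9]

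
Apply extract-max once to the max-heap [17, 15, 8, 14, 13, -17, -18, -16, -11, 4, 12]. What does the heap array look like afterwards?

[15, 14, 8, 12, 13, -17, -18, -16, -11, 4]

remove root 17; move last element 12 to root → [12, 15, 8, 14, 13, -17, -18, -16, -11, 4]
12 vs larger child 15 at index 1, swap → [15, 12, 8, 14, 13, -17, -18, -16, -11, 4]
12 vs larger child 14 at index 3, swap → [15, 14, 8, 12, 13, -17, -18, -16, -11, 4]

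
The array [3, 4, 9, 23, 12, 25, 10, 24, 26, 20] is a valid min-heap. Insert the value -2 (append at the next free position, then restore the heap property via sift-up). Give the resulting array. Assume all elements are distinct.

append -2 at index 10 → [3, 4, 9, 23, 12, 25, 10, 24, 26, 20, -2]
-2 < parent 12 at index 4, swap → [3, 4, 9, 23, -2, 25, 10, 24, 26, 20, 12]
-2 < parent 4 at index 1, swap → [3, -2, 9, 23, 4, 25, 10, 24, 26, 20, 12]
-2 < parent 3 at index 0, swap → [-2, 3, 9, 23, 4, 25, 10, 24, 26, 20, 12]

[-2, 3, 9, 23, 4, 25, 10, 24, 26, 20, 12]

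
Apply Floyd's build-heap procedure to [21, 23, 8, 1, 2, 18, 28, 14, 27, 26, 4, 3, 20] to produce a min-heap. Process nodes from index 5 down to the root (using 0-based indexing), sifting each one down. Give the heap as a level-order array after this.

sift down from index 5:
  18 vs smaller child 3 at index 11, swap → [21, 23, 8, 1, 2, 3, 28, 14, 27, 26, 4, 18, 20]
sift down from index 4: already satisfies heap property
sift down from index 3: already satisfies heap property
sift down from index 2:
  8 vs smaller child 3 at index 5, swap → [21, 23, 3, 1, 2, 8, 28, 14, 27, 26, 4, 18, 20]
sift down from index 1:
  23 vs smaller child 1 at index 3, swap → [21, 1, 3, 23, 2, 8, 28, 14, 27, 26, 4, 18, 20]
  23 vs smaller child 14 at index 7, swap → [21, 1, 3, 14, 2, 8, 28, 23, 27, 26, 4, 18, 20]
sift down from index 0:
  21 vs smaller child 1 at index 1, swap → [1, 21, 3, 14, 2, 8, 28, 23, 27, 26, 4, 18, 20]
  21 vs smaller child 2 at index 4, swap → [1, 2, 3, 14, 21, 8, 28, 23, 27, 26, 4, 18, 20]
  21 vs smaller child 4 at index 10, swap → [1, 2, 3, 14, 4, 8, 28, 23, 27, 26, 21, 18, 20]

[1, 2, 3, 14, 4, 8, 28, 23, 27, 26, 21, 18, 20]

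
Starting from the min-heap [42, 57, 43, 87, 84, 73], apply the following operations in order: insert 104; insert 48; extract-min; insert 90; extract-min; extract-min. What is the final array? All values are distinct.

insert 104:
  append 104 at index 6 → [42, 57, 43, 87, 84, 73, 104] (no swap needed)
insert 48:
  append 48 at index 7 → [42, 57, 43, 87, 84, 73, 104, 48]
  48 < parent 87 at index 3, swap → [42, 57, 43, 48, 84, 73, 104, 87]
  48 < parent 57 at index 1, swap → [42, 48, 43, 57, 84, 73, 104, 87]
extract-min → returns 42:
  remove root 42; move last element 87 to root → [87, 48, 43, 57, 84, 73, 104]
  87 vs smaller child 43 at index 2, swap → [43, 48, 87, 57, 84, 73, 104]
  87 vs smaller child 73 at index 5, swap → [43, 48, 73, 57, 84, 87, 104]
insert 90:
  append 90 at index 7 → [43, 48, 73, 57, 84, 87, 104, 90] (no swap needed)
extract-min → returns 43:
  remove root 43; move last element 90 to root → [90, 48, 73, 57, 84, 87, 104]
  90 vs smaller child 48 at index 1, swap → [48, 90, 73, 57, 84, 87, 104]
  90 vs smaller child 57 at index 3, swap → [48, 57, 73, 90, 84, 87, 104]
extract-min → returns 48:
  remove root 48; move last element 104 to root → [104, 57, 73, 90, 84, 87]
  104 vs smaller child 57 at index 1, swap → [57, 104, 73, 90, 84, 87]
  104 vs smaller child 84 at index 4, swap → [57, 84, 73, 90, 104, 87]

[57, 84, 73, 90, 104, 87]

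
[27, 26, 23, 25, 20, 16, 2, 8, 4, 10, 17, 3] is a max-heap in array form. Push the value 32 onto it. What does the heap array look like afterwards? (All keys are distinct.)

append 32 at index 12 → [27, 26, 23, 25, 20, 16, 2, 8, 4, 10, 17, 3, 32]
32 > parent 16 at index 5, swap → [27, 26, 23, 25, 20, 32, 2, 8, 4, 10, 17, 3, 16]
32 > parent 23 at index 2, swap → [27, 26, 32, 25, 20, 23, 2, 8, 4, 10, 17, 3, 16]
32 > parent 27 at index 0, swap → [32, 26, 27, 25, 20, 23, 2, 8, 4, 10, 17, 3, 16]

[32, 26, 27, 25, 20, 23, 2, 8, 4, 10, 17, 3, 16]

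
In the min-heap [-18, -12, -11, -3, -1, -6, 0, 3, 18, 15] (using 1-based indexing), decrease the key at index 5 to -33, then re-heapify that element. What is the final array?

[-33, -18, -11, -3, -12, -6, 0, 3, 18, 15]

set index 5 from -1 to -33 → [-18, -12, -11, -3, -33, -6, 0, 3, 18, 15]
-33 < parent -12 at index 2, swap → [-18, -33, -11, -3, -12, -6, 0, 3, 18, 15]
-33 < parent -18 at index 1, swap → [-33, -18, -11, -3, -12, -6, 0, 3, 18, 15]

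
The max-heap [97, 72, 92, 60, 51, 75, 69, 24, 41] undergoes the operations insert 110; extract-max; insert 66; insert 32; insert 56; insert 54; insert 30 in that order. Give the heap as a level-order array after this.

insert 110:
  append 110 at index 9 → [97, 72, 92, 60, 51, 75, 69, 24, 41, 110]
  110 > parent 51 at index 4, swap → [97, 72, 92, 60, 110, 75, 69, 24, 41, 51]
  110 > parent 72 at index 1, swap → [97, 110, 92, 60, 72, 75, 69, 24, 41, 51]
  110 > parent 97 at index 0, swap → [110, 97, 92, 60, 72, 75, 69, 24, 41, 51]
extract-max → returns 110:
  remove root 110; move last element 51 to root → [51, 97, 92, 60, 72, 75, 69, 24, 41]
  51 vs larger child 97 at index 1, swap → [97, 51, 92, 60, 72, 75, 69, 24, 41]
  51 vs larger child 72 at index 4, swap → [97, 72, 92, 60, 51, 75, 69, 24, 41]
insert 66:
  append 66 at index 9 → [97, 72, 92, 60, 51, 75, 69, 24, 41, 66]
  66 > parent 51 at index 4, swap → [97, 72, 92, 60, 66, 75, 69, 24, 41, 51]
insert 32:
  append 32 at index 10 → [97, 72, 92, 60, 66, 75, 69, 24, 41, 51, 32] (no swap needed)
insert 56:
  append 56 at index 11 → [97, 72, 92, 60, 66, 75, 69, 24, 41, 51, 32, 56] (no swap needed)
insert 54:
  append 54 at index 12 → [97, 72, 92, 60, 66, 75, 69, 24, 41, 51, 32, 56, 54] (no swap needed)
insert 30:
  append 30 at index 13 → [97, 72, 92, 60, 66, 75, 69, 24, 41, 51, 32, 56, 54, 30] (no swap needed)

[97, 72, 92, 60, 66, 75, 69, 24, 41, 51, 32, 56, 54, 30]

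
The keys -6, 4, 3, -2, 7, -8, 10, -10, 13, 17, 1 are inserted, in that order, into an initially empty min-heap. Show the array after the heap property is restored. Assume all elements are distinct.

[-10, -8, -6, -2, 1, 3, 10, 4, 13, 17, 7]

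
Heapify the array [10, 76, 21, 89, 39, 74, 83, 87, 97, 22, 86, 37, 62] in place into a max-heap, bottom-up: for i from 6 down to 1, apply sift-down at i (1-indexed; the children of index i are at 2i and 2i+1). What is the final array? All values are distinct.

[97, 89, 83, 87, 86, 74, 21, 10, 76, 22, 39, 37, 62]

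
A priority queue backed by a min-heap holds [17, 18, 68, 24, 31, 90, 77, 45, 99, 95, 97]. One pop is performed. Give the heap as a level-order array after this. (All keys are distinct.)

remove root 17; move last element 97 to root → [97, 18, 68, 24, 31, 90, 77, 45, 99, 95]
97 vs smaller child 18 at index 1, swap → [18, 97, 68, 24, 31, 90, 77, 45, 99, 95]
97 vs smaller child 24 at index 3, swap → [18, 24, 68, 97, 31, 90, 77, 45, 99, 95]
97 vs smaller child 45 at index 7, swap → [18, 24, 68, 45, 31, 90, 77, 97, 99, 95]

[18, 24, 68, 45, 31, 90, 77, 97, 99, 95]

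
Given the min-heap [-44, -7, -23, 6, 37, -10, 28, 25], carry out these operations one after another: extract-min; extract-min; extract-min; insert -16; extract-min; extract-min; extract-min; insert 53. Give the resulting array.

extract-min → returns -44:
  remove root -44; move last element 25 to root → [25, -7, -23, 6, 37, -10, 28]
  25 vs smaller child -23 at index 2, swap → [-23, -7, 25, 6, 37, -10, 28]
  25 vs smaller child -10 at index 5, swap → [-23, -7, -10, 6, 37, 25, 28]
extract-min → returns -23:
  remove root -23; move last element 28 to root → [28, -7, -10, 6, 37, 25]
  28 vs smaller child -10 at index 2, swap → [-10, -7, 28, 6, 37, 25]
  28 vs only child 25 at index 5, swap → [-10, -7, 25, 6, 37, 28]
extract-min → returns -10:
  remove root -10; move last element 28 to root → [28, -7, 25, 6, 37]
  28 vs smaller child -7 at index 1, swap → [-7, 28, 25, 6, 37]
  28 vs smaller child 6 at index 3, swap → [-7, 6, 25, 28, 37]
insert -16:
  append -16 at index 5 → [-7, 6, 25, 28, 37, -16]
  -16 < parent 25 at index 2, swap → [-7, 6, -16, 28, 37, 25]
  -16 < parent -7 at index 0, swap → [-16, 6, -7, 28, 37, 25]
extract-min → returns -16:
  remove root -16; move last element 25 to root → [25, 6, -7, 28, 37]
  25 vs smaller child -7 at index 2, swap → [-7, 6, 25, 28, 37]
extract-min → returns -7:
  remove root -7; move last element 37 to root → [37, 6, 25, 28]
  37 vs smaller child 6 at index 1, swap → [6, 37, 25, 28]
  37 vs only child 28 at index 3, swap → [6, 28, 25, 37]
extract-min → returns 6:
  remove root 6; move last element 37 to root → [37, 28, 25]
  37 vs smaller child 25 at index 2, swap → [25, 28, 37]
insert 53:
  append 53 at index 3 → [25, 28, 37, 53] (no swap needed)

[25, 28, 37, 53]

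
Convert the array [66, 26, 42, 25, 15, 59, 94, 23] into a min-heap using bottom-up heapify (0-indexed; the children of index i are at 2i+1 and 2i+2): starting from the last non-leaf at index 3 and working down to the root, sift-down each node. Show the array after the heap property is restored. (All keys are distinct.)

[15, 23, 42, 25, 26, 59, 94, 66]

sift down from index 3:
  25 vs only child 23 at index 7, swap → [66, 26, 42, 23, 15, 59, 94, 25]
sift down from index 2: already satisfies heap property
sift down from index 1:
  26 vs smaller child 15 at index 4, swap → [66, 15, 42, 23, 26, 59, 94, 25]
sift down from index 0:
  66 vs smaller child 15 at index 1, swap → [15, 66, 42, 23, 26, 59, 94, 25]
  66 vs smaller child 23 at index 3, swap → [15, 23, 42, 66, 26, 59, 94, 25]
  66 vs only child 25 at index 7, swap → [15, 23, 42, 25, 26, 59, 94, 66]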